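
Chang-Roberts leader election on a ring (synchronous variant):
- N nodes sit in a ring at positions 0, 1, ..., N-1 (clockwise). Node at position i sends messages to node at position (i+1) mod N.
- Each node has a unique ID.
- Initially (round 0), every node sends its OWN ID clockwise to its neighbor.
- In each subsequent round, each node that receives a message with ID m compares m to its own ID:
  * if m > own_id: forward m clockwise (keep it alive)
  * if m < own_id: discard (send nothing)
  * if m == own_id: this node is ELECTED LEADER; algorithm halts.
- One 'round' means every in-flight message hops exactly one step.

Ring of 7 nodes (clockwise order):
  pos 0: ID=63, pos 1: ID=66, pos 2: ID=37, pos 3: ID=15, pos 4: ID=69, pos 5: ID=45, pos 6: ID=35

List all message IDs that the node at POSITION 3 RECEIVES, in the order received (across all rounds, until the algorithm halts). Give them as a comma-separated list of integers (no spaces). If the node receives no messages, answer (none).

Answer: 37,66,69

Derivation:
Round 1: pos1(id66) recv 63: drop; pos2(id37) recv 66: fwd; pos3(id15) recv 37: fwd; pos4(id69) recv 15: drop; pos5(id45) recv 69: fwd; pos6(id35) recv 45: fwd; pos0(id63) recv 35: drop
Round 2: pos3(id15) recv 66: fwd; pos4(id69) recv 37: drop; pos6(id35) recv 69: fwd; pos0(id63) recv 45: drop
Round 3: pos4(id69) recv 66: drop; pos0(id63) recv 69: fwd
Round 4: pos1(id66) recv 69: fwd
Round 5: pos2(id37) recv 69: fwd
Round 6: pos3(id15) recv 69: fwd
Round 7: pos4(id69) recv 69: ELECTED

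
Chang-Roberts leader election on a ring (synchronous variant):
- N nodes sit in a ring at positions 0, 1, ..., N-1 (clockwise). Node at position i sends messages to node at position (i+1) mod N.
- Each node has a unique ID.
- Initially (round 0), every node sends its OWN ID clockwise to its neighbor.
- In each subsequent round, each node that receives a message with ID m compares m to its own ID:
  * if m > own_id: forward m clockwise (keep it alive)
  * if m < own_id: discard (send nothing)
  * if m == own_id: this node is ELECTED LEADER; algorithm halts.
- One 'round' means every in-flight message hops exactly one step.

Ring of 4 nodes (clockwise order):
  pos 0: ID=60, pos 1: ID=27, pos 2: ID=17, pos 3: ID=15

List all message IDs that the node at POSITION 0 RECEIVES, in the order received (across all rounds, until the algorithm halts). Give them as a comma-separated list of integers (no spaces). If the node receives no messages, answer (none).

Answer: 15,17,27,60

Derivation:
Round 1: pos1(id27) recv 60: fwd; pos2(id17) recv 27: fwd; pos3(id15) recv 17: fwd; pos0(id60) recv 15: drop
Round 2: pos2(id17) recv 60: fwd; pos3(id15) recv 27: fwd; pos0(id60) recv 17: drop
Round 3: pos3(id15) recv 60: fwd; pos0(id60) recv 27: drop
Round 4: pos0(id60) recv 60: ELECTED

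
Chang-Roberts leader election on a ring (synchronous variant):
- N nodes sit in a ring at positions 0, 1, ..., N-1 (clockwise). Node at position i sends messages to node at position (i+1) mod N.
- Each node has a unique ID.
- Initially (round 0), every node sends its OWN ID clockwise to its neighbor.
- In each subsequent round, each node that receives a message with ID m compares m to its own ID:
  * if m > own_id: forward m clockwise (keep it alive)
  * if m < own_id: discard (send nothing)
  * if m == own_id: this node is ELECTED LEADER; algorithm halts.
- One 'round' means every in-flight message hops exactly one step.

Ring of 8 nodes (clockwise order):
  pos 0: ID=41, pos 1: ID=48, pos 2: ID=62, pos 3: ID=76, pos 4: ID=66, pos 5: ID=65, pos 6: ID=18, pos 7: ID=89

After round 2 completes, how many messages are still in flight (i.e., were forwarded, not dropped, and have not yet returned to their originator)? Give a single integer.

Round 1: pos1(id48) recv 41: drop; pos2(id62) recv 48: drop; pos3(id76) recv 62: drop; pos4(id66) recv 76: fwd; pos5(id65) recv 66: fwd; pos6(id18) recv 65: fwd; pos7(id89) recv 18: drop; pos0(id41) recv 89: fwd
Round 2: pos5(id65) recv 76: fwd; pos6(id18) recv 66: fwd; pos7(id89) recv 65: drop; pos1(id48) recv 89: fwd
After round 2: 3 messages still in flight

Answer: 3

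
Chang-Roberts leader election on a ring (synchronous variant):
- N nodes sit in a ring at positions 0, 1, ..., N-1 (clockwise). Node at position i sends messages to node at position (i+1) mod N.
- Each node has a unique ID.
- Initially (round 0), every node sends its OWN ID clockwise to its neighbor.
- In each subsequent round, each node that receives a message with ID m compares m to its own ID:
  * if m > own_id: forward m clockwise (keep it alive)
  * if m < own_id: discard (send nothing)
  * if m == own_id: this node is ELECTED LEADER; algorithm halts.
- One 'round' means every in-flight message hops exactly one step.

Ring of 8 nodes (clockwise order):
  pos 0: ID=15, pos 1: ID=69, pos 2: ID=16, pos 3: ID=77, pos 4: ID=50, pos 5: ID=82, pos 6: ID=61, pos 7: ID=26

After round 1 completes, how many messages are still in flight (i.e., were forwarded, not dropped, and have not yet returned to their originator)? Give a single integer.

Answer: 5

Derivation:
Round 1: pos1(id69) recv 15: drop; pos2(id16) recv 69: fwd; pos3(id77) recv 16: drop; pos4(id50) recv 77: fwd; pos5(id82) recv 50: drop; pos6(id61) recv 82: fwd; pos7(id26) recv 61: fwd; pos0(id15) recv 26: fwd
After round 1: 5 messages still in flight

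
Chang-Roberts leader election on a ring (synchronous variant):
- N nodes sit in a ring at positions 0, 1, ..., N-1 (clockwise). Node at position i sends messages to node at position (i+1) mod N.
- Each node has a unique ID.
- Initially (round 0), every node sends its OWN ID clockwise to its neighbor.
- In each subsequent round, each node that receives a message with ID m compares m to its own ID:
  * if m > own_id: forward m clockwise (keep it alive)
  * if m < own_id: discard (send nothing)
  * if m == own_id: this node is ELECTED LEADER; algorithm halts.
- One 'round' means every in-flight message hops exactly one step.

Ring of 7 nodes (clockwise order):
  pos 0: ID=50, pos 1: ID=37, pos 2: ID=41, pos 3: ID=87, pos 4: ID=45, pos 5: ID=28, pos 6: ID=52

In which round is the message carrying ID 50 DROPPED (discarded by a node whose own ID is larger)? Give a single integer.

Round 1: pos1(id37) recv 50: fwd; pos2(id41) recv 37: drop; pos3(id87) recv 41: drop; pos4(id45) recv 87: fwd; pos5(id28) recv 45: fwd; pos6(id52) recv 28: drop; pos0(id50) recv 52: fwd
Round 2: pos2(id41) recv 50: fwd; pos5(id28) recv 87: fwd; pos6(id52) recv 45: drop; pos1(id37) recv 52: fwd
Round 3: pos3(id87) recv 50: drop; pos6(id52) recv 87: fwd; pos2(id41) recv 52: fwd
Round 4: pos0(id50) recv 87: fwd; pos3(id87) recv 52: drop
Round 5: pos1(id37) recv 87: fwd
Round 6: pos2(id41) recv 87: fwd
Round 7: pos3(id87) recv 87: ELECTED
Message ID 50 originates at pos 0; dropped at pos 3 in round 3

Answer: 3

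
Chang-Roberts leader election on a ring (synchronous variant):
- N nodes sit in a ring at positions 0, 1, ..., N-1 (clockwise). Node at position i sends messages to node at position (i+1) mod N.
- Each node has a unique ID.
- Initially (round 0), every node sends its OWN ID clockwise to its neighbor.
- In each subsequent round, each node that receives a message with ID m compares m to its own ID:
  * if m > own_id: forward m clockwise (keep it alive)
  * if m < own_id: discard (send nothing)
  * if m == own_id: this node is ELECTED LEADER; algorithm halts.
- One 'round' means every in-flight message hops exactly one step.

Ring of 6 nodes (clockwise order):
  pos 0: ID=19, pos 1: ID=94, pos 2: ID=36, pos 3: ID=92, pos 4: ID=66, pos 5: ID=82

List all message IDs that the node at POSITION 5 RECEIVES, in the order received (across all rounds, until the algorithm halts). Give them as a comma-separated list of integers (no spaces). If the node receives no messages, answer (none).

Answer: 66,92,94

Derivation:
Round 1: pos1(id94) recv 19: drop; pos2(id36) recv 94: fwd; pos3(id92) recv 36: drop; pos4(id66) recv 92: fwd; pos5(id82) recv 66: drop; pos0(id19) recv 82: fwd
Round 2: pos3(id92) recv 94: fwd; pos5(id82) recv 92: fwd; pos1(id94) recv 82: drop
Round 3: pos4(id66) recv 94: fwd; pos0(id19) recv 92: fwd
Round 4: pos5(id82) recv 94: fwd; pos1(id94) recv 92: drop
Round 5: pos0(id19) recv 94: fwd
Round 6: pos1(id94) recv 94: ELECTED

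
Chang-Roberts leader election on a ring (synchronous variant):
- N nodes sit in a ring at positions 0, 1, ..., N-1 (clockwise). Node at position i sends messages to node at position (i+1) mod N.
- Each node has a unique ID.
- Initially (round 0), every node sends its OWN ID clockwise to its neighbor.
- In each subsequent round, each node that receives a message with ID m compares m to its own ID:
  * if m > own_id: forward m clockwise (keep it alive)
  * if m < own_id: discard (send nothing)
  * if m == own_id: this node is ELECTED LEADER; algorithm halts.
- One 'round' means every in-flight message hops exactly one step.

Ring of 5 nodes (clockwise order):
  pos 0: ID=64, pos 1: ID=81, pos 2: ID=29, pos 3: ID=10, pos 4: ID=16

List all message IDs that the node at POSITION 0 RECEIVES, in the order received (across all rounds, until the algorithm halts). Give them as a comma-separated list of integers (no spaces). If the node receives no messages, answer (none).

Round 1: pos1(id81) recv 64: drop; pos2(id29) recv 81: fwd; pos3(id10) recv 29: fwd; pos4(id16) recv 10: drop; pos0(id64) recv 16: drop
Round 2: pos3(id10) recv 81: fwd; pos4(id16) recv 29: fwd
Round 3: pos4(id16) recv 81: fwd; pos0(id64) recv 29: drop
Round 4: pos0(id64) recv 81: fwd
Round 5: pos1(id81) recv 81: ELECTED

Answer: 16,29,81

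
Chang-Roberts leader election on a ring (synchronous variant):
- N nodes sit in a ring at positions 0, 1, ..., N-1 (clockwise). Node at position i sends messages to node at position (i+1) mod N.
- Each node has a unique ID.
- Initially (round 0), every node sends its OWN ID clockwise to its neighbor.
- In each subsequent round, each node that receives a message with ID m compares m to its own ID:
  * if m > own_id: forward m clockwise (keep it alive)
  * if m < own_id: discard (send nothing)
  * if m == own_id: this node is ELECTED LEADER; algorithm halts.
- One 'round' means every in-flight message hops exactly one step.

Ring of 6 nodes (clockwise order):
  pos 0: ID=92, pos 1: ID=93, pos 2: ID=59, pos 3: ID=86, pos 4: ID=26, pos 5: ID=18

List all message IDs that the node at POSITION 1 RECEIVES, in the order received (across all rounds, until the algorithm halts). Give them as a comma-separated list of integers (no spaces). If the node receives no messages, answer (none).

Round 1: pos1(id93) recv 92: drop; pos2(id59) recv 93: fwd; pos3(id86) recv 59: drop; pos4(id26) recv 86: fwd; pos5(id18) recv 26: fwd; pos0(id92) recv 18: drop
Round 2: pos3(id86) recv 93: fwd; pos5(id18) recv 86: fwd; pos0(id92) recv 26: drop
Round 3: pos4(id26) recv 93: fwd; pos0(id92) recv 86: drop
Round 4: pos5(id18) recv 93: fwd
Round 5: pos0(id92) recv 93: fwd
Round 6: pos1(id93) recv 93: ELECTED

Answer: 92,93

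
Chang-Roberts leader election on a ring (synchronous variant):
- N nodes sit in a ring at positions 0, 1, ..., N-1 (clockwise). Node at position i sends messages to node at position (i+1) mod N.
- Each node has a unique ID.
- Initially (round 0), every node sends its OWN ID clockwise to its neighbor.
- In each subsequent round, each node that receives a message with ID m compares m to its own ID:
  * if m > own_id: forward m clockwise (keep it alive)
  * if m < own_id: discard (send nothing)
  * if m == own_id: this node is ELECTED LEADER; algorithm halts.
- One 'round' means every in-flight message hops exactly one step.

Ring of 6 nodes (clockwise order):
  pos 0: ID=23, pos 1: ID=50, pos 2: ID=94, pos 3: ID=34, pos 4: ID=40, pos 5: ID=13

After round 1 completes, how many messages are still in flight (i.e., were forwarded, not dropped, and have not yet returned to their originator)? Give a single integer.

Round 1: pos1(id50) recv 23: drop; pos2(id94) recv 50: drop; pos3(id34) recv 94: fwd; pos4(id40) recv 34: drop; pos5(id13) recv 40: fwd; pos0(id23) recv 13: drop
After round 1: 2 messages still in flight

Answer: 2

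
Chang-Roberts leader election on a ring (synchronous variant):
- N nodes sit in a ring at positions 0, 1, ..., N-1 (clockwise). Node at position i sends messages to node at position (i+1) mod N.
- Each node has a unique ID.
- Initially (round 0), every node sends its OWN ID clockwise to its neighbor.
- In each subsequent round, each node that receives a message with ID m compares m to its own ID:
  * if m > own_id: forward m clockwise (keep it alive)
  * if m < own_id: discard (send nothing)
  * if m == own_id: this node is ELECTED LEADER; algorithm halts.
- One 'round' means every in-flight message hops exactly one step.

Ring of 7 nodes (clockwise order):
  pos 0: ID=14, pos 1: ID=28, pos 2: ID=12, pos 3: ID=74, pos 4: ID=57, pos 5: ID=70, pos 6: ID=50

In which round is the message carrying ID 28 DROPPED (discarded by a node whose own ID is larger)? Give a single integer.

Answer: 2

Derivation:
Round 1: pos1(id28) recv 14: drop; pos2(id12) recv 28: fwd; pos3(id74) recv 12: drop; pos4(id57) recv 74: fwd; pos5(id70) recv 57: drop; pos6(id50) recv 70: fwd; pos0(id14) recv 50: fwd
Round 2: pos3(id74) recv 28: drop; pos5(id70) recv 74: fwd; pos0(id14) recv 70: fwd; pos1(id28) recv 50: fwd
Round 3: pos6(id50) recv 74: fwd; pos1(id28) recv 70: fwd; pos2(id12) recv 50: fwd
Round 4: pos0(id14) recv 74: fwd; pos2(id12) recv 70: fwd; pos3(id74) recv 50: drop
Round 5: pos1(id28) recv 74: fwd; pos3(id74) recv 70: drop
Round 6: pos2(id12) recv 74: fwd
Round 7: pos3(id74) recv 74: ELECTED
Message ID 28 originates at pos 1; dropped at pos 3 in round 2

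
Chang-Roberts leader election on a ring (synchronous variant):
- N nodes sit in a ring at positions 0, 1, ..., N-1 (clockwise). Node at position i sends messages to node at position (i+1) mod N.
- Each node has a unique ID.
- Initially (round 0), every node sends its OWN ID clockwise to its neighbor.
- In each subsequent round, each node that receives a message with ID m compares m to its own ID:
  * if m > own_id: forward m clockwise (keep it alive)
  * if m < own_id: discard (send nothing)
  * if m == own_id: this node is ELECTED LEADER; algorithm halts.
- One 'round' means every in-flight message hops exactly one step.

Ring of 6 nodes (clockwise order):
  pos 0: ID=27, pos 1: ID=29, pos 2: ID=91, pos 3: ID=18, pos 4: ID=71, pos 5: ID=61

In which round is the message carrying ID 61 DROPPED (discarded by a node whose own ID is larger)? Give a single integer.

Round 1: pos1(id29) recv 27: drop; pos2(id91) recv 29: drop; pos3(id18) recv 91: fwd; pos4(id71) recv 18: drop; pos5(id61) recv 71: fwd; pos0(id27) recv 61: fwd
Round 2: pos4(id71) recv 91: fwd; pos0(id27) recv 71: fwd; pos1(id29) recv 61: fwd
Round 3: pos5(id61) recv 91: fwd; pos1(id29) recv 71: fwd; pos2(id91) recv 61: drop
Round 4: pos0(id27) recv 91: fwd; pos2(id91) recv 71: drop
Round 5: pos1(id29) recv 91: fwd
Round 6: pos2(id91) recv 91: ELECTED
Message ID 61 originates at pos 5; dropped at pos 2 in round 3

Answer: 3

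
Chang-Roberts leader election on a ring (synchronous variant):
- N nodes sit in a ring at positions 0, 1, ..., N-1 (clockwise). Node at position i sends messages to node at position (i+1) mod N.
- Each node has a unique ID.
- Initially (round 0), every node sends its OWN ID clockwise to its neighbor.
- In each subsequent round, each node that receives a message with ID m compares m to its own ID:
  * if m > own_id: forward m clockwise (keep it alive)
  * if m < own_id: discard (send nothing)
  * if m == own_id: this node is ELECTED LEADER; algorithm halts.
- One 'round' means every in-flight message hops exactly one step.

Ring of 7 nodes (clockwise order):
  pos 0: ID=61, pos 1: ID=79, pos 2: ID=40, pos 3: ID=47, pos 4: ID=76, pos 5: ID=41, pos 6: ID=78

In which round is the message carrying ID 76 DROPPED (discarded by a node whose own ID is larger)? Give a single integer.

Round 1: pos1(id79) recv 61: drop; pos2(id40) recv 79: fwd; pos3(id47) recv 40: drop; pos4(id76) recv 47: drop; pos5(id41) recv 76: fwd; pos6(id78) recv 41: drop; pos0(id61) recv 78: fwd
Round 2: pos3(id47) recv 79: fwd; pos6(id78) recv 76: drop; pos1(id79) recv 78: drop
Round 3: pos4(id76) recv 79: fwd
Round 4: pos5(id41) recv 79: fwd
Round 5: pos6(id78) recv 79: fwd
Round 6: pos0(id61) recv 79: fwd
Round 7: pos1(id79) recv 79: ELECTED
Message ID 76 originates at pos 4; dropped at pos 6 in round 2

Answer: 2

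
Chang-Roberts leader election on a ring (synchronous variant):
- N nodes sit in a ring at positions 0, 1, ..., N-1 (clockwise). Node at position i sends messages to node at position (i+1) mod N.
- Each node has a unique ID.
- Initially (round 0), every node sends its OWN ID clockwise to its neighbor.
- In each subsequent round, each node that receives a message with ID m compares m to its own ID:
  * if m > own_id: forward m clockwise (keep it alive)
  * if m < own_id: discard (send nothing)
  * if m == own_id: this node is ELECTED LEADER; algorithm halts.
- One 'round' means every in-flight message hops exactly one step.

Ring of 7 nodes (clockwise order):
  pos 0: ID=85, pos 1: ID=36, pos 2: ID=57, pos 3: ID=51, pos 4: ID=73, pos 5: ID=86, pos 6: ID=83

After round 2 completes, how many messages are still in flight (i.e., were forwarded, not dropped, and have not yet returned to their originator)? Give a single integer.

Answer: 2

Derivation:
Round 1: pos1(id36) recv 85: fwd; pos2(id57) recv 36: drop; pos3(id51) recv 57: fwd; pos4(id73) recv 51: drop; pos5(id86) recv 73: drop; pos6(id83) recv 86: fwd; pos0(id85) recv 83: drop
Round 2: pos2(id57) recv 85: fwd; pos4(id73) recv 57: drop; pos0(id85) recv 86: fwd
After round 2: 2 messages still in flight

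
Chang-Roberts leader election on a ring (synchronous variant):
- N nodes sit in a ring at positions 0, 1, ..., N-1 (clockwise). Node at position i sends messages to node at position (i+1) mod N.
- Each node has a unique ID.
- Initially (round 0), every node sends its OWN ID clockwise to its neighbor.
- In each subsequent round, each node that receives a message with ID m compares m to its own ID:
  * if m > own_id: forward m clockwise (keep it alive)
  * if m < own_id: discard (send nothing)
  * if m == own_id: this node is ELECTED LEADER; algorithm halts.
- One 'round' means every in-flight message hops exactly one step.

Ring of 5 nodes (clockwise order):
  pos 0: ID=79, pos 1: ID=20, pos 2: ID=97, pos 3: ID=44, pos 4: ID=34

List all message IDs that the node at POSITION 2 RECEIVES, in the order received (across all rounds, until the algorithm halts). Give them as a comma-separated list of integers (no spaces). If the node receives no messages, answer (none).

Round 1: pos1(id20) recv 79: fwd; pos2(id97) recv 20: drop; pos3(id44) recv 97: fwd; pos4(id34) recv 44: fwd; pos0(id79) recv 34: drop
Round 2: pos2(id97) recv 79: drop; pos4(id34) recv 97: fwd; pos0(id79) recv 44: drop
Round 3: pos0(id79) recv 97: fwd
Round 4: pos1(id20) recv 97: fwd
Round 5: pos2(id97) recv 97: ELECTED

Answer: 20,79,97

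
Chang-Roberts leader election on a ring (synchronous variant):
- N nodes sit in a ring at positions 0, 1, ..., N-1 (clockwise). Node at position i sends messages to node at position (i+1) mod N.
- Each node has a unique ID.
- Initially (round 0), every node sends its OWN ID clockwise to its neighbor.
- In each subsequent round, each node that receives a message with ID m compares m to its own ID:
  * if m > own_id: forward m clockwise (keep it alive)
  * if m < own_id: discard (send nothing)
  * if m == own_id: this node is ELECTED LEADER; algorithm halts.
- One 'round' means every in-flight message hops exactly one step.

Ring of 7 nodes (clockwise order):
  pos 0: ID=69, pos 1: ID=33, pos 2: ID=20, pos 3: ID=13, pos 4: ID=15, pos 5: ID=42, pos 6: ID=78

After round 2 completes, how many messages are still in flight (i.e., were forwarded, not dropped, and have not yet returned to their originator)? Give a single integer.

Round 1: pos1(id33) recv 69: fwd; pos2(id20) recv 33: fwd; pos3(id13) recv 20: fwd; pos4(id15) recv 13: drop; pos5(id42) recv 15: drop; pos6(id78) recv 42: drop; pos0(id69) recv 78: fwd
Round 2: pos2(id20) recv 69: fwd; pos3(id13) recv 33: fwd; pos4(id15) recv 20: fwd; pos1(id33) recv 78: fwd
After round 2: 4 messages still in flight

Answer: 4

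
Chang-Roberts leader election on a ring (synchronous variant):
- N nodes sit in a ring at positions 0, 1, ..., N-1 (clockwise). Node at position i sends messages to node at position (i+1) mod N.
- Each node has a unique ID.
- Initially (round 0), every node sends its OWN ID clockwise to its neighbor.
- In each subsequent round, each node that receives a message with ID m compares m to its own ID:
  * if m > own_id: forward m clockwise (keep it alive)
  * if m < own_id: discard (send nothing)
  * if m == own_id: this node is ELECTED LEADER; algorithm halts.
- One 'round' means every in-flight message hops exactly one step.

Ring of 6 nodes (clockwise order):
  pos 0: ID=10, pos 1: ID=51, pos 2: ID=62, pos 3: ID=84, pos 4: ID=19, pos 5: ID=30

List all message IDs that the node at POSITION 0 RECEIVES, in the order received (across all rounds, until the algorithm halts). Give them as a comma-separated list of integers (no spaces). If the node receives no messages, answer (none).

Answer: 30,84

Derivation:
Round 1: pos1(id51) recv 10: drop; pos2(id62) recv 51: drop; pos3(id84) recv 62: drop; pos4(id19) recv 84: fwd; pos5(id30) recv 19: drop; pos0(id10) recv 30: fwd
Round 2: pos5(id30) recv 84: fwd; pos1(id51) recv 30: drop
Round 3: pos0(id10) recv 84: fwd
Round 4: pos1(id51) recv 84: fwd
Round 5: pos2(id62) recv 84: fwd
Round 6: pos3(id84) recv 84: ELECTED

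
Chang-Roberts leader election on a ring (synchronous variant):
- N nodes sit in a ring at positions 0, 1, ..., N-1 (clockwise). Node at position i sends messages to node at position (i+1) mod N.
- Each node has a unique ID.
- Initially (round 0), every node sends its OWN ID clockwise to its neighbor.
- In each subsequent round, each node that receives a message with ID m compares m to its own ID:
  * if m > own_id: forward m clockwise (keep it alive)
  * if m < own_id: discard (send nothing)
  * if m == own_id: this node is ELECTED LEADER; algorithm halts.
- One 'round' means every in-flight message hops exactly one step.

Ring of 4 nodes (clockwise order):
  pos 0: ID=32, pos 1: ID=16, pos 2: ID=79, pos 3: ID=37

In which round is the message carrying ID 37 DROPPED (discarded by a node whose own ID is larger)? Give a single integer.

Round 1: pos1(id16) recv 32: fwd; pos2(id79) recv 16: drop; pos3(id37) recv 79: fwd; pos0(id32) recv 37: fwd
Round 2: pos2(id79) recv 32: drop; pos0(id32) recv 79: fwd; pos1(id16) recv 37: fwd
Round 3: pos1(id16) recv 79: fwd; pos2(id79) recv 37: drop
Round 4: pos2(id79) recv 79: ELECTED
Message ID 37 originates at pos 3; dropped at pos 2 in round 3

Answer: 3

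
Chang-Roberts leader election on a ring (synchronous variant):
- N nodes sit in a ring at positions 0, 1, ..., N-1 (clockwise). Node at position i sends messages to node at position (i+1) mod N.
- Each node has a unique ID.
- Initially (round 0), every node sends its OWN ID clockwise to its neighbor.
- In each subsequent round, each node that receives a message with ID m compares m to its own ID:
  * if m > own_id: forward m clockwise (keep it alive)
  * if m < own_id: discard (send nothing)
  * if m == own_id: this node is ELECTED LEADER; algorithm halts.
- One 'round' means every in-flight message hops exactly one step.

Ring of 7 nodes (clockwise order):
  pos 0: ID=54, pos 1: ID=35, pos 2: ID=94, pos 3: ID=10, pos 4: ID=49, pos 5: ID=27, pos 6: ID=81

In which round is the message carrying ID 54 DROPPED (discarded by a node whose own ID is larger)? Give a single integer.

Answer: 2

Derivation:
Round 1: pos1(id35) recv 54: fwd; pos2(id94) recv 35: drop; pos3(id10) recv 94: fwd; pos4(id49) recv 10: drop; pos5(id27) recv 49: fwd; pos6(id81) recv 27: drop; pos0(id54) recv 81: fwd
Round 2: pos2(id94) recv 54: drop; pos4(id49) recv 94: fwd; pos6(id81) recv 49: drop; pos1(id35) recv 81: fwd
Round 3: pos5(id27) recv 94: fwd; pos2(id94) recv 81: drop
Round 4: pos6(id81) recv 94: fwd
Round 5: pos0(id54) recv 94: fwd
Round 6: pos1(id35) recv 94: fwd
Round 7: pos2(id94) recv 94: ELECTED
Message ID 54 originates at pos 0; dropped at pos 2 in round 2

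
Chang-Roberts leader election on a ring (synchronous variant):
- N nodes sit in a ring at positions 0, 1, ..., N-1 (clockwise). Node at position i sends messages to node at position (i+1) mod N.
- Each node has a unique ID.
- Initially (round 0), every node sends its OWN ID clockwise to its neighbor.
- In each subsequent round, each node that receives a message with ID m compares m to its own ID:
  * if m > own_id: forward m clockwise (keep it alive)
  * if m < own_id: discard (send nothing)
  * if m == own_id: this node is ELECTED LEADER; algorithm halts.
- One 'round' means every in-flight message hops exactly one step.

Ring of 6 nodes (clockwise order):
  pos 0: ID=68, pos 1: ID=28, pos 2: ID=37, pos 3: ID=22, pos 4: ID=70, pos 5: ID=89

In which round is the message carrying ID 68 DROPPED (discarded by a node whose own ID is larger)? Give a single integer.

Round 1: pos1(id28) recv 68: fwd; pos2(id37) recv 28: drop; pos3(id22) recv 37: fwd; pos4(id70) recv 22: drop; pos5(id89) recv 70: drop; pos0(id68) recv 89: fwd
Round 2: pos2(id37) recv 68: fwd; pos4(id70) recv 37: drop; pos1(id28) recv 89: fwd
Round 3: pos3(id22) recv 68: fwd; pos2(id37) recv 89: fwd
Round 4: pos4(id70) recv 68: drop; pos3(id22) recv 89: fwd
Round 5: pos4(id70) recv 89: fwd
Round 6: pos5(id89) recv 89: ELECTED
Message ID 68 originates at pos 0; dropped at pos 4 in round 4

Answer: 4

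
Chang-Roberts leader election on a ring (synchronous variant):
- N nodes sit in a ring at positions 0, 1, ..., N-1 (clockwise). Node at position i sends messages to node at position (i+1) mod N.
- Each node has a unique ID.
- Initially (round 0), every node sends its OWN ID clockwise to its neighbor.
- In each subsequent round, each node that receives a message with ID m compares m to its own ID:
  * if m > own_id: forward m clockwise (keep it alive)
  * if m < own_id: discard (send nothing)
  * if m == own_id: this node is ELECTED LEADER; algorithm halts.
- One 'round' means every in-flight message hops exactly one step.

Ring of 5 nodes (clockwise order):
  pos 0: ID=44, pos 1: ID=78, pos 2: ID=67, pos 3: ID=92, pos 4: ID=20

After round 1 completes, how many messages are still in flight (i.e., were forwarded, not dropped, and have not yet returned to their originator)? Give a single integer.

Round 1: pos1(id78) recv 44: drop; pos2(id67) recv 78: fwd; pos3(id92) recv 67: drop; pos4(id20) recv 92: fwd; pos0(id44) recv 20: drop
After round 1: 2 messages still in flight

Answer: 2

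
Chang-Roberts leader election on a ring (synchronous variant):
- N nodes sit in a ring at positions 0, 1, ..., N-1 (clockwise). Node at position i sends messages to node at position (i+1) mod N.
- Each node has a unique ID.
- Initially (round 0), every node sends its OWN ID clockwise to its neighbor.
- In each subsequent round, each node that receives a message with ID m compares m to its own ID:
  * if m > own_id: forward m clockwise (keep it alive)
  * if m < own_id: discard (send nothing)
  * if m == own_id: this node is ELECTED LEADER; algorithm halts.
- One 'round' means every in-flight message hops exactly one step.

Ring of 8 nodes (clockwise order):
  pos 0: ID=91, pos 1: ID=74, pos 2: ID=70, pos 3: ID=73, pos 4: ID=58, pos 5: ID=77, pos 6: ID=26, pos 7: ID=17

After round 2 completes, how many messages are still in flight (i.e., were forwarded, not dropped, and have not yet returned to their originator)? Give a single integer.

Round 1: pos1(id74) recv 91: fwd; pos2(id70) recv 74: fwd; pos3(id73) recv 70: drop; pos4(id58) recv 73: fwd; pos5(id77) recv 58: drop; pos6(id26) recv 77: fwd; pos7(id17) recv 26: fwd; pos0(id91) recv 17: drop
Round 2: pos2(id70) recv 91: fwd; pos3(id73) recv 74: fwd; pos5(id77) recv 73: drop; pos7(id17) recv 77: fwd; pos0(id91) recv 26: drop
After round 2: 3 messages still in flight

Answer: 3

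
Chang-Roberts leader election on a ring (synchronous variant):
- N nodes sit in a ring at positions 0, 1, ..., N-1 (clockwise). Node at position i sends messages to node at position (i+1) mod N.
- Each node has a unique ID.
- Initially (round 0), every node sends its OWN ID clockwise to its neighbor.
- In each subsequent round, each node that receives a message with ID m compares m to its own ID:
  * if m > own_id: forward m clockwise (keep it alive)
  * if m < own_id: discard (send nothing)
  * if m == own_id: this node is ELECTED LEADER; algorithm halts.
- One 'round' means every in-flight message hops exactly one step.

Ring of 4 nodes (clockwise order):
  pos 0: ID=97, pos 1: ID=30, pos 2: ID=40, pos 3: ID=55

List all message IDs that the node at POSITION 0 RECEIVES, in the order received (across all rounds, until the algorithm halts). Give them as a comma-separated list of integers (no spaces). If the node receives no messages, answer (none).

Round 1: pos1(id30) recv 97: fwd; pos2(id40) recv 30: drop; pos3(id55) recv 40: drop; pos0(id97) recv 55: drop
Round 2: pos2(id40) recv 97: fwd
Round 3: pos3(id55) recv 97: fwd
Round 4: pos0(id97) recv 97: ELECTED

Answer: 55,97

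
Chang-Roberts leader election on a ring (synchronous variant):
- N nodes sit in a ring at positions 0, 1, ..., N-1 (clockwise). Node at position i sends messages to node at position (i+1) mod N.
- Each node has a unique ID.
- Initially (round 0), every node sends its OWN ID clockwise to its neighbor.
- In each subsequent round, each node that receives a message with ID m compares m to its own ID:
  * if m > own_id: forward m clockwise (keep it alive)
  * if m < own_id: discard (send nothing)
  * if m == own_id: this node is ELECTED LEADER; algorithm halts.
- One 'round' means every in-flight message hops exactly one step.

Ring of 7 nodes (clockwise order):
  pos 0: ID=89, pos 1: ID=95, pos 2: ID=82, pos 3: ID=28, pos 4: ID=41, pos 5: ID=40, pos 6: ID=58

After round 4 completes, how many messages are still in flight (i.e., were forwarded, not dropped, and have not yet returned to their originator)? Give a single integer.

Answer: 2

Derivation:
Round 1: pos1(id95) recv 89: drop; pos2(id82) recv 95: fwd; pos3(id28) recv 82: fwd; pos4(id41) recv 28: drop; pos5(id40) recv 41: fwd; pos6(id58) recv 40: drop; pos0(id89) recv 58: drop
Round 2: pos3(id28) recv 95: fwd; pos4(id41) recv 82: fwd; pos6(id58) recv 41: drop
Round 3: pos4(id41) recv 95: fwd; pos5(id40) recv 82: fwd
Round 4: pos5(id40) recv 95: fwd; pos6(id58) recv 82: fwd
After round 4: 2 messages still in flight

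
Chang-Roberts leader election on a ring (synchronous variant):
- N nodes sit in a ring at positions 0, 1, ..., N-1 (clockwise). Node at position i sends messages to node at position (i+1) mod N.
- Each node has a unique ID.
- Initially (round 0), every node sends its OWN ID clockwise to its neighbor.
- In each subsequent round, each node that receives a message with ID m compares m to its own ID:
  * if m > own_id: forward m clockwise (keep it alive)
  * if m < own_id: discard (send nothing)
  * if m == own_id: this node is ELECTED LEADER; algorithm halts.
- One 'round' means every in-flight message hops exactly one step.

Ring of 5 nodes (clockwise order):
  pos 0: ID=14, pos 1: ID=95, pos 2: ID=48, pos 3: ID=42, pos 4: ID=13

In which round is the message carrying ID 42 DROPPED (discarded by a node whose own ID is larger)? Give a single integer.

Answer: 3

Derivation:
Round 1: pos1(id95) recv 14: drop; pos2(id48) recv 95: fwd; pos3(id42) recv 48: fwd; pos4(id13) recv 42: fwd; pos0(id14) recv 13: drop
Round 2: pos3(id42) recv 95: fwd; pos4(id13) recv 48: fwd; pos0(id14) recv 42: fwd
Round 3: pos4(id13) recv 95: fwd; pos0(id14) recv 48: fwd; pos1(id95) recv 42: drop
Round 4: pos0(id14) recv 95: fwd; pos1(id95) recv 48: drop
Round 5: pos1(id95) recv 95: ELECTED
Message ID 42 originates at pos 3; dropped at pos 1 in round 3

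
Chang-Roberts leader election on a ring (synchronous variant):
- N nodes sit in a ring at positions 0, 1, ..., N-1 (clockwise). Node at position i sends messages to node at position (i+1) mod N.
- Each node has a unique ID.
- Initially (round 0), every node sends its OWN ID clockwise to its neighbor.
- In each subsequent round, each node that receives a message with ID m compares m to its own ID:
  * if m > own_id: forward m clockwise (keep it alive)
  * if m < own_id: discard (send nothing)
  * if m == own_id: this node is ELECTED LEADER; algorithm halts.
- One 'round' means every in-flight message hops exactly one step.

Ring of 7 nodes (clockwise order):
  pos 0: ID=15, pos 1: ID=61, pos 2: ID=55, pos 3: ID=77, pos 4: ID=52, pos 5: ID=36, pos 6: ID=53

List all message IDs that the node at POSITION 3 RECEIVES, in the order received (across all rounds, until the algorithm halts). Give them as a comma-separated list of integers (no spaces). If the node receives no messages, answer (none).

Answer: 55,61,77

Derivation:
Round 1: pos1(id61) recv 15: drop; pos2(id55) recv 61: fwd; pos3(id77) recv 55: drop; pos4(id52) recv 77: fwd; pos5(id36) recv 52: fwd; pos6(id53) recv 36: drop; pos0(id15) recv 53: fwd
Round 2: pos3(id77) recv 61: drop; pos5(id36) recv 77: fwd; pos6(id53) recv 52: drop; pos1(id61) recv 53: drop
Round 3: pos6(id53) recv 77: fwd
Round 4: pos0(id15) recv 77: fwd
Round 5: pos1(id61) recv 77: fwd
Round 6: pos2(id55) recv 77: fwd
Round 7: pos3(id77) recv 77: ELECTED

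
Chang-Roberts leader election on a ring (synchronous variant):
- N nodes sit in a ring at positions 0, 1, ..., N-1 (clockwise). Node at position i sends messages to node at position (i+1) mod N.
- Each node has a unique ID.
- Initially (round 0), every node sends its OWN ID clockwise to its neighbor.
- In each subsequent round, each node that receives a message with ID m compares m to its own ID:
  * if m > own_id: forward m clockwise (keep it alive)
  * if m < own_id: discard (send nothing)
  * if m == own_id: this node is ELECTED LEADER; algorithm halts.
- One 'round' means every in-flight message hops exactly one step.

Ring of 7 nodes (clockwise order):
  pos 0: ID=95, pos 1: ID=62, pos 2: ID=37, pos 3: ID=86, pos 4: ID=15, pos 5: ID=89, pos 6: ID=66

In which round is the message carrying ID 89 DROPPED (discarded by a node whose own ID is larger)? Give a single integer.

Round 1: pos1(id62) recv 95: fwd; pos2(id37) recv 62: fwd; pos3(id86) recv 37: drop; pos4(id15) recv 86: fwd; pos5(id89) recv 15: drop; pos6(id66) recv 89: fwd; pos0(id95) recv 66: drop
Round 2: pos2(id37) recv 95: fwd; pos3(id86) recv 62: drop; pos5(id89) recv 86: drop; pos0(id95) recv 89: drop
Round 3: pos3(id86) recv 95: fwd
Round 4: pos4(id15) recv 95: fwd
Round 5: pos5(id89) recv 95: fwd
Round 6: pos6(id66) recv 95: fwd
Round 7: pos0(id95) recv 95: ELECTED
Message ID 89 originates at pos 5; dropped at pos 0 in round 2

Answer: 2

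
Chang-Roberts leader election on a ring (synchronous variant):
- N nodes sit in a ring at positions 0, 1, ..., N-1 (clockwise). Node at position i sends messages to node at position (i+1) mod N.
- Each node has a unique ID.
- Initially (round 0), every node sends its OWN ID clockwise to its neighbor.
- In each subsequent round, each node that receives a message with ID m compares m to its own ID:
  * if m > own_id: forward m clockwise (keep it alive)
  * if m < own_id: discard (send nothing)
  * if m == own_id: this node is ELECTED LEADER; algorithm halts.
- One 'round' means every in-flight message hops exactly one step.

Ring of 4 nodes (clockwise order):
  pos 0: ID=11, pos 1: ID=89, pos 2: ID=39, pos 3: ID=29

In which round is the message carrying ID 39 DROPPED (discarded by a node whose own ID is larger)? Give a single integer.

Answer: 3

Derivation:
Round 1: pos1(id89) recv 11: drop; pos2(id39) recv 89: fwd; pos3(id29) recv 39: fwd; pos0(id11) recv 29: fwd
Round 2: pos3(id29) recv 89: fwd; pos0(id11) recv 39: fwd; pos1(id89) recv 29: drop
Round 3: pos0(id11) recv 89: fwd; pos1(id89) recv 39: drop
Round 4: pos1(id89) recv 89: ELECTED
Message ID 39 originates at pos 2; dropped at pos 1 in round 3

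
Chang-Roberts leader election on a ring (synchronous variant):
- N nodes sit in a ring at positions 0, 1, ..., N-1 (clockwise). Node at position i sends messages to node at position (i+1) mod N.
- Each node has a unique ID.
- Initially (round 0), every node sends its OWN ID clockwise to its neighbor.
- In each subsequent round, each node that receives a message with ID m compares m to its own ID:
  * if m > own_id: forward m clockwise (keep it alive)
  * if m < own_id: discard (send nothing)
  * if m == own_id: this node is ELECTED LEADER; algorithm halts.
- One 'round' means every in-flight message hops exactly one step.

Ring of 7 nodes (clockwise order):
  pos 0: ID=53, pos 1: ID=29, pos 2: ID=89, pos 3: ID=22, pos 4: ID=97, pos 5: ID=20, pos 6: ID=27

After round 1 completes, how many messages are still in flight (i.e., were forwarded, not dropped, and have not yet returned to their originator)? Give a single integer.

Answer: 3

Derivation:
Round 1: pos1(id29) recv 53: fwd; pos2(id89) recv 29: drop; pos3(id22) recv 89: fwd; pos4(id97) recv 22: drop; pos5(id20) recv 97: fwd; pos6(id27) recv 20: drop; pos0(id53) recv 27: drop
After round 1: 3 messages still in flight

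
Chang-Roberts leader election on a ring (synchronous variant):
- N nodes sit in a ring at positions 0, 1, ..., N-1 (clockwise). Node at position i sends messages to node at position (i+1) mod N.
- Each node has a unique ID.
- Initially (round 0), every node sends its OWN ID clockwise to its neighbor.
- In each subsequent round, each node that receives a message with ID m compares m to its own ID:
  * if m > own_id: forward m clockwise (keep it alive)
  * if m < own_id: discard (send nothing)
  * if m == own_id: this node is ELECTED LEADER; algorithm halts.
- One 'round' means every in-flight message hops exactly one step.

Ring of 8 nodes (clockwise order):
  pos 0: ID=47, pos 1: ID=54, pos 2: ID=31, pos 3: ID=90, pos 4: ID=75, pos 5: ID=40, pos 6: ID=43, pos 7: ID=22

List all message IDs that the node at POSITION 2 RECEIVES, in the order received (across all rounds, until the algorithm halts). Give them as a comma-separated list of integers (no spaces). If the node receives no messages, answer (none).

Answer: 54,75,90

Derivation:
Round 1: pos1(id54) recv 47: drop; pos2(id31) recv 54: fwd; pos3(id90) recv 31: drop; pos4(id75) recv 90: fwd; pos5(id40) recv 75: fwd; pos6(id43) recv 40: drop; pos7(id22) recv 43: fwd; pos0(id47) recv 22: drop
Round 2: pos3(id90) recv 54: drop; pos5(id40) recv 90: fwd; pos6(id43) recv 75: fwd; pos0(id47) recv 43: drop
Round 3: pos6(id43) recv 90: fwd; pos7(id22) recv 75: fwd
Round 4: pos7(id22) recv 90: fwd; pos0(id47) recv 75: fwd
Round 5: pos0(id47) recv 90: fwd; pos1(id54) recv 75: fwd
Round 6: pos1(id54) recv 90: fwd; pos2(id31) recv 75: fwd
Round 7: pos2(id31) recv 90: fwd; pos3(id90) recv 75: drop
Round 8: pos3(id90) recv 90: ELECTED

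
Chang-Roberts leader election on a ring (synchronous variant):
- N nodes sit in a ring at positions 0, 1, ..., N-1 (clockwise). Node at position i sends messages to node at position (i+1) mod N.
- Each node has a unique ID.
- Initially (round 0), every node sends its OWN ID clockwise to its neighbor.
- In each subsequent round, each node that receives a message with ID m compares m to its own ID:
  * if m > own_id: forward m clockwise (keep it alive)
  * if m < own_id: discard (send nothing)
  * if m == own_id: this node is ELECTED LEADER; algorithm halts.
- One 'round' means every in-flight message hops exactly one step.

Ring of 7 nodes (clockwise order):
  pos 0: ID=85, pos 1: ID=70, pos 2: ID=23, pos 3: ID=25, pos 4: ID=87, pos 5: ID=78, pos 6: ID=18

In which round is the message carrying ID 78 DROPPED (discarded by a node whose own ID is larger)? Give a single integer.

Answer: 2

Derivation:
Round 1: pos1(id70) recv 85: fwd; pos2(id23) recv 70: fwd; pos3(id25) recv 23: drop; pos4(id87) recv 25: drop; pos5(id78) recv 87: fwd; pos6(id18) recv 78: fwd; pos0(id85) recv 18: drop
Round 2: pos2(id23) recv 85: fwd; pos3(id25) recv 70: fwd; pos6(id18) recv 87: fwd; pos0(id85) recv 78: drop
Round 3: pos3(id25) recv 85: fwd; pos4(id87) recv 70: drop; pos0(id85) recv 87: fwd
Round 4: pos4(id87) recv 85: drop; pos1(id70) recv 87: fwd
Round 5: pos2(id23) recv 87: fwd
Round 6: pos3(id25) recv 87: fwd
Round 7: pos4(id87) recv 87: ELECTED
Message ID 78 originates at pos 5; dropped at pos 0 in round 2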